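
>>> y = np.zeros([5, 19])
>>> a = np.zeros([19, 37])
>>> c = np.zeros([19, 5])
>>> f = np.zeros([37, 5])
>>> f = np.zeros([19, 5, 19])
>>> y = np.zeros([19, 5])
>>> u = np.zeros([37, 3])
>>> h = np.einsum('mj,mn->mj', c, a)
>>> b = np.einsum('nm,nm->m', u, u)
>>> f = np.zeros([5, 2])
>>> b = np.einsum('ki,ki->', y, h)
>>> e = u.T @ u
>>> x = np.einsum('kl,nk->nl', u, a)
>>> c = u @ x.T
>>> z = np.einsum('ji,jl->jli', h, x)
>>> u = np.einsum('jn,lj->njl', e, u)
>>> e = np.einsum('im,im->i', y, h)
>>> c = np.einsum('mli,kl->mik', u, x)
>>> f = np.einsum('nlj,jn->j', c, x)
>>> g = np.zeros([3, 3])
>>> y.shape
(19, 5)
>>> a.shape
(19, 37)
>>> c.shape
(3, 37, 19)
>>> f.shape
(19,)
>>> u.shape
(3, 3, 37)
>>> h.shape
(19, 5)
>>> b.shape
()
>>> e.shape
(19,)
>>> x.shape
(19, 3)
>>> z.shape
(19, 3, 5)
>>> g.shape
(3, 3)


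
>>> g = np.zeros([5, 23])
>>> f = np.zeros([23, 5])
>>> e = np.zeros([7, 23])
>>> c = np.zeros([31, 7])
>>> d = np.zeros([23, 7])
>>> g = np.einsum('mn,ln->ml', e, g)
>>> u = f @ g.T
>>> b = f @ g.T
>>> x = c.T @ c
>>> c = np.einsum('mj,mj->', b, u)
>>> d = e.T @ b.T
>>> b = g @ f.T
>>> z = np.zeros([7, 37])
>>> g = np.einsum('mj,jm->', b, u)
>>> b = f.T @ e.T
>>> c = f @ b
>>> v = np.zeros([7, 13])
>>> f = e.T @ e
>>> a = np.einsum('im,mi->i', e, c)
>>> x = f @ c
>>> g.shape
()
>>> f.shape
(23, 23)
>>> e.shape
(7, 23)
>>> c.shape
(23, 7)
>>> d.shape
(23, 23)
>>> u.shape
(23, 7)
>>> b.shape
(5, 7)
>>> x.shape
(23, 7)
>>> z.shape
(7, 37)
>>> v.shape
(7, 13)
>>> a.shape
(7,)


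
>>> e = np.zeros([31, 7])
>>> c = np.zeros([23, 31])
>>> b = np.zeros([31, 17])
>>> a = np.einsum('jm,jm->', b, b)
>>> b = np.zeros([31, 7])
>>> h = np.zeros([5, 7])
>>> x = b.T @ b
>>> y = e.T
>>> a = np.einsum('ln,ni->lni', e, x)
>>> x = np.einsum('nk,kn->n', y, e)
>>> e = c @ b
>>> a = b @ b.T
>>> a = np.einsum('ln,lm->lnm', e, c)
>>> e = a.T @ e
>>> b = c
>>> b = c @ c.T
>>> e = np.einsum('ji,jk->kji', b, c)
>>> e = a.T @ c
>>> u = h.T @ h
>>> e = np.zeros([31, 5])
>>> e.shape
(31, 5)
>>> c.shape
(23, 31)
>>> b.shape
(23, 23)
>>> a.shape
(23, 7, 31)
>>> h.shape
(5, 7)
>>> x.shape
(7,)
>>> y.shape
(7, 31)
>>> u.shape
(7, 7)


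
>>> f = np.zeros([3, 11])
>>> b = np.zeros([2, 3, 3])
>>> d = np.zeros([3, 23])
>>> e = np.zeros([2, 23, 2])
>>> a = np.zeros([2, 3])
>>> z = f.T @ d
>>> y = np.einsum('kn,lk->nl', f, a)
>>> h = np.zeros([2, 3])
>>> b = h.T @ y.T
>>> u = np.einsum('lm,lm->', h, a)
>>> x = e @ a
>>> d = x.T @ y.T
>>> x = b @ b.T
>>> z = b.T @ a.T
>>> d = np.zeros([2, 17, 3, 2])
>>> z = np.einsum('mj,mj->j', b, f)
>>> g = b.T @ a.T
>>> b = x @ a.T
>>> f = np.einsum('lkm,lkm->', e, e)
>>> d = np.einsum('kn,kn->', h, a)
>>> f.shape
()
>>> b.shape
(3, 2)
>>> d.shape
()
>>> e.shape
(2, 23, 2)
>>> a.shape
(2, 3)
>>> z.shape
(11,)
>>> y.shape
(11, 2)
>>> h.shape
(2, 3)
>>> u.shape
()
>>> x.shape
(3, 3)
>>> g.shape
(11, 2)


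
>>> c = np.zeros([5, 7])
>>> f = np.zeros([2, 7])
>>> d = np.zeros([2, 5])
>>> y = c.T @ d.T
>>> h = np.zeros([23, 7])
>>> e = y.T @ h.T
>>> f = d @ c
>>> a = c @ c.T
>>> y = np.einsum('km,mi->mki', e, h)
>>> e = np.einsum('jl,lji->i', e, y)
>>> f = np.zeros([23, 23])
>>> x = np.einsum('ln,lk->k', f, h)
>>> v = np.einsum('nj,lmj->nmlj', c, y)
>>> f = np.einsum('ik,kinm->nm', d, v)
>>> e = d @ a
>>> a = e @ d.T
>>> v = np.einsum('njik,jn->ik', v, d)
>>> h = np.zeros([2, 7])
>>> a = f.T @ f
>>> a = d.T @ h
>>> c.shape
(5, 7)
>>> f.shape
(23, 7)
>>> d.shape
(2, 5)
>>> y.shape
(23, 2, 7)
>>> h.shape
(2, 7)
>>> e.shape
(2, 5)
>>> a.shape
(5, 7)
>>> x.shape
(7,)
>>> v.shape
(23, 7)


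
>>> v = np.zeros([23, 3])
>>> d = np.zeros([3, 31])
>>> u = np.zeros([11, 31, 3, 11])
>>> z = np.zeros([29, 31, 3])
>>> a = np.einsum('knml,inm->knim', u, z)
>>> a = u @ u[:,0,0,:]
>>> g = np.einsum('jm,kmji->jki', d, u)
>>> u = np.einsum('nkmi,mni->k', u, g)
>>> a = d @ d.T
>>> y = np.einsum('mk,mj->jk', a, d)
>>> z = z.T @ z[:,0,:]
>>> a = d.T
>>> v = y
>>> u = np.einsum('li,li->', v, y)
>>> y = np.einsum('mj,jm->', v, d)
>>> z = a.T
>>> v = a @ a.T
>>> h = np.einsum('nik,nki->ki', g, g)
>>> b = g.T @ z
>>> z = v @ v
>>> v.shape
(31, 31)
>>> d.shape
(3, 31)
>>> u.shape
()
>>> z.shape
(31, 31)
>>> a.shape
(31, 3)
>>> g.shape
(3, 11, 11)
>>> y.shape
()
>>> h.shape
(11, 11)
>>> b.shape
(11, 11, 31)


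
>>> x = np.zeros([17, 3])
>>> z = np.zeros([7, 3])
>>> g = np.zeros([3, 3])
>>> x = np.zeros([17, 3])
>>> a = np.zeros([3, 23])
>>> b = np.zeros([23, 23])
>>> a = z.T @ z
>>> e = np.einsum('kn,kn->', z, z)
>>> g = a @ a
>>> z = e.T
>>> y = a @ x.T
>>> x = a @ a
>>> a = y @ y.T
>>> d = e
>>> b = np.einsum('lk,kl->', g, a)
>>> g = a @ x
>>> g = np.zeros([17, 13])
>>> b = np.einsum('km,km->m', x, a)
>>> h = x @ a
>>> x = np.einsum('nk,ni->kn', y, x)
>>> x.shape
(17, 3)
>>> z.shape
()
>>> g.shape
(17, 13)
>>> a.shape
(3, 3)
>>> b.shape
(3,)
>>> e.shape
()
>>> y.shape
(3, 17)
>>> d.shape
()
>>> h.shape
(3, 3)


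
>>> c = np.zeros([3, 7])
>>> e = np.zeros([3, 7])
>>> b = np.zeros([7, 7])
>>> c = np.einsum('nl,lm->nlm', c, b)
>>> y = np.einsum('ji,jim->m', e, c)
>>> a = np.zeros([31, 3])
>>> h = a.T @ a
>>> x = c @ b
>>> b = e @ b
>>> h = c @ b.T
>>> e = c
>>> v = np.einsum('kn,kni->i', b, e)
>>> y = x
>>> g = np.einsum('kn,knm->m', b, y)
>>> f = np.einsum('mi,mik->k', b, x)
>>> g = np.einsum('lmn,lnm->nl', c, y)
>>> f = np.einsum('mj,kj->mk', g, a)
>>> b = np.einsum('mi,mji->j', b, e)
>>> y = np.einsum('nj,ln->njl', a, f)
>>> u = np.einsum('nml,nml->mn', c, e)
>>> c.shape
(3, 7, 7)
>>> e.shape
(3, 7, 7)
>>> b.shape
(7,)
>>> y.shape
(31, 3, 7)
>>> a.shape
(31, 3)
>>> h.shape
(3, 7, 3)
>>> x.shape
(3, 7, 7)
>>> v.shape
(7,)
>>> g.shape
(7, 3)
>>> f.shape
(7, 31)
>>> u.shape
(7, 3)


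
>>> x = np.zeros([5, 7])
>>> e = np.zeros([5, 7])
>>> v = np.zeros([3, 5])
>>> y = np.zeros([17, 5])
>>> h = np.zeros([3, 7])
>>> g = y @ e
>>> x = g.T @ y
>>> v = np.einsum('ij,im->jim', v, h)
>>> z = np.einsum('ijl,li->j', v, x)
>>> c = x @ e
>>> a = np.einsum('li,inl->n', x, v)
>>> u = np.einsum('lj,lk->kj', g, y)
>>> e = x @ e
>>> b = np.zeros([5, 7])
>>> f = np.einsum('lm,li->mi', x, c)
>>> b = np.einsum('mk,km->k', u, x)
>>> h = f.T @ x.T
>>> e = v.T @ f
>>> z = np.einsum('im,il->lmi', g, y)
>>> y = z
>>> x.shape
(7, 5)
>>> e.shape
(7, 3, 7)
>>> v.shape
(5, 3, 7)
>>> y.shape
(5, 7, 17)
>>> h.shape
(7, 7)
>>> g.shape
(17, 7)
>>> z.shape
(5, 7, 17)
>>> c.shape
(7, 7)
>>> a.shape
(3,)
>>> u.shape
(5, 7)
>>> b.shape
(7,)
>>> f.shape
(5, 7)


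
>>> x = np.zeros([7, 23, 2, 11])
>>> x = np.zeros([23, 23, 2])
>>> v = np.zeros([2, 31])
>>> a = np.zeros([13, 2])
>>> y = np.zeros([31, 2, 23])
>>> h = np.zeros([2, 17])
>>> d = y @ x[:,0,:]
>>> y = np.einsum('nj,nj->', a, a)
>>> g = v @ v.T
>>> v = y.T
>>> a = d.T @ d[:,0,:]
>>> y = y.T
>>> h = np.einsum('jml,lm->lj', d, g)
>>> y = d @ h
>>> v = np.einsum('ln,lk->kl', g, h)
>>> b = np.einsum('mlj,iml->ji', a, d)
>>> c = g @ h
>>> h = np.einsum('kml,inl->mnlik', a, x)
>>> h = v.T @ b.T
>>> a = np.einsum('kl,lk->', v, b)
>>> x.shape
(23, 23, 2)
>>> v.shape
(31, 2)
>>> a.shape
()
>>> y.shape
(31, 2, 31)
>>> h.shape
(2, 2)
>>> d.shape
(31, 2, 2)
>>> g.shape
(2, 2)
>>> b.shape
(2, 31)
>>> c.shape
(2, 31)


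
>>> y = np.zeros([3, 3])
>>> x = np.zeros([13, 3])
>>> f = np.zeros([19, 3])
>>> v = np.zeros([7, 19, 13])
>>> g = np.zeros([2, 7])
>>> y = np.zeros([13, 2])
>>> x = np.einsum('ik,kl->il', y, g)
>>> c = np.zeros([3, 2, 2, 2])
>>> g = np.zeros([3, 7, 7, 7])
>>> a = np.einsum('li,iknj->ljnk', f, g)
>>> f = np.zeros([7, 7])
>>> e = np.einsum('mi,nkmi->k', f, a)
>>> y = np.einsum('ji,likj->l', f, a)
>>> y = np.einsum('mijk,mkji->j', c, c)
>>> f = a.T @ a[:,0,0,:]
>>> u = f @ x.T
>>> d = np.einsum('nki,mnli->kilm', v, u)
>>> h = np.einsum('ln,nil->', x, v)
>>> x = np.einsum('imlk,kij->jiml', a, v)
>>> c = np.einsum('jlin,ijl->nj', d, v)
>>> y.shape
(2,)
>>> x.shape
(13, 19, 7, 7)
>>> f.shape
(7, 7, 7, 7)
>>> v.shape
(7, 19, 13)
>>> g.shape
(3, 7, 7, 7)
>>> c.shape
(7, 19)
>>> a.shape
(19, 7, 7, 7)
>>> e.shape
(7,)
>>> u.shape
(7, 7, 7, 13)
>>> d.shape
(19, 13, 7, 7)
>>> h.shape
()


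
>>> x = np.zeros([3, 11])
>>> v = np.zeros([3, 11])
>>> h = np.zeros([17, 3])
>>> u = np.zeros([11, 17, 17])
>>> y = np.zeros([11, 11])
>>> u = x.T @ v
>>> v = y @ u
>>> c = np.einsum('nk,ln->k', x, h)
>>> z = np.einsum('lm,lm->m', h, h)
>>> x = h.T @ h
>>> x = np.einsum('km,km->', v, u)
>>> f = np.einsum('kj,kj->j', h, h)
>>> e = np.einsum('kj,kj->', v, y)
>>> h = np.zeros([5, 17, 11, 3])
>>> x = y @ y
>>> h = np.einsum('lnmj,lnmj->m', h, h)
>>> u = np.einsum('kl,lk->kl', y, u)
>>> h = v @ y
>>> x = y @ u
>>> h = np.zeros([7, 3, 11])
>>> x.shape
(11, 11)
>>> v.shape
(11, 11)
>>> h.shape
(7, 3, 11)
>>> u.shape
(11, 11)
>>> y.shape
(11, 11)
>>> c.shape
(11,)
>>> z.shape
(3,)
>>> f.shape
(3,)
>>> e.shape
()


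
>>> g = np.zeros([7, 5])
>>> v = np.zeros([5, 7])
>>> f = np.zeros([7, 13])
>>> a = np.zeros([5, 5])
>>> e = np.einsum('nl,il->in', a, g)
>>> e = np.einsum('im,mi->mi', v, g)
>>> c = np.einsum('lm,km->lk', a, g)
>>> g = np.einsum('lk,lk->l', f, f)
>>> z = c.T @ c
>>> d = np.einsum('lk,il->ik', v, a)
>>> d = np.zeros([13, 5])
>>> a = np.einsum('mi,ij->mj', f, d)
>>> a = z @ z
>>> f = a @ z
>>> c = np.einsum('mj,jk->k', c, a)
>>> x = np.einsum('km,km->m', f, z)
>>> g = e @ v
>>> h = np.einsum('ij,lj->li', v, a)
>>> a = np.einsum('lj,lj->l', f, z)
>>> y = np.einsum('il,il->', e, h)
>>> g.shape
(7, 7)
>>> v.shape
(5, 7)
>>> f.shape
(7, 7)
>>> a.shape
(7,)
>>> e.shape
(7, 5)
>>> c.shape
(7,)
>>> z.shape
(7, 7)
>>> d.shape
(13, 5)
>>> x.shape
(7,)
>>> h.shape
(7, 5)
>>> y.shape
()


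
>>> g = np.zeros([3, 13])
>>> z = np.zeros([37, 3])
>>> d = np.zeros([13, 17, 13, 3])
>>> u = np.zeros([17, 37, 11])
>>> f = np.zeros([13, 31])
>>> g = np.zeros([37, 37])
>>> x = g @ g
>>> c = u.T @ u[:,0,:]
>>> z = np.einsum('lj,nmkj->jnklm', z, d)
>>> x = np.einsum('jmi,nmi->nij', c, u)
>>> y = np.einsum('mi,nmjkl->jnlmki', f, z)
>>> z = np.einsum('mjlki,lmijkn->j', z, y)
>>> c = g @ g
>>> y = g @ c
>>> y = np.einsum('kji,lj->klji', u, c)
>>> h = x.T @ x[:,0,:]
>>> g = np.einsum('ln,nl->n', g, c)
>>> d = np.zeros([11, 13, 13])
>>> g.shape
(37,)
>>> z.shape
(13,)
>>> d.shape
(11, 13, 13)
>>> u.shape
(17, 37, 11)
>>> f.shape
(13, 31)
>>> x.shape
(17, 11, 11)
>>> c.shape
(37, 37)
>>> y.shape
(17, 37, 37, 11)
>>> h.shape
(11, 11, 11)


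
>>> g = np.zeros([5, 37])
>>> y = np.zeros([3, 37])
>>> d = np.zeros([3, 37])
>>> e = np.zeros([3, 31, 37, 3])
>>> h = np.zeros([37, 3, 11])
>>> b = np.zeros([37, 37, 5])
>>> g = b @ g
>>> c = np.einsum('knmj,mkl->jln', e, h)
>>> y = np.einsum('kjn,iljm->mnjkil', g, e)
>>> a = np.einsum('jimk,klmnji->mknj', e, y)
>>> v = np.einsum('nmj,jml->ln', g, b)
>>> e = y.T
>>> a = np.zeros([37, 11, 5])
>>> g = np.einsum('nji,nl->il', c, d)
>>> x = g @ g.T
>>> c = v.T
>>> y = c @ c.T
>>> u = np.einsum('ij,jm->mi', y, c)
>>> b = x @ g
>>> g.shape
(31, 37)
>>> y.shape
(37, 37)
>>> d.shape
(3, 37)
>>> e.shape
(31, 3, 37, 37, 37, 3)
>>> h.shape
(37, 3, 11)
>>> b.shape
(31, 37)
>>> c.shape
(37, 5)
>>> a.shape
(37, 11, 5)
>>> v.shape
(5, 37)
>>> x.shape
(31, 31)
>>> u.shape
(5, 37)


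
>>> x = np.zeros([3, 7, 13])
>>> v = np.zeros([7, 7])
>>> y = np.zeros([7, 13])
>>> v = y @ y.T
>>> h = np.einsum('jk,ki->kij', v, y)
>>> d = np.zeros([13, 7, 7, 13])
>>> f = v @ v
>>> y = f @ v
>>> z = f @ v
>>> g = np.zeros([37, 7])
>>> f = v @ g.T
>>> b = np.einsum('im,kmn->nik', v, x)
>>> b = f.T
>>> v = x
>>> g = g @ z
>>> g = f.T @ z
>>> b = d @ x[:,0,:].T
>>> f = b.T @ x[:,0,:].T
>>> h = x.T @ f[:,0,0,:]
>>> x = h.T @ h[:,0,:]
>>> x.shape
(3, 7, 3)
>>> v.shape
(3, 7, 13)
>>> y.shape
(7, 7)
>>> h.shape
(13, 7, 3)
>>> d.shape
(13, 7, 7, 13)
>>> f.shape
(3, 7, 7, 3)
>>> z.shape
(7, 7)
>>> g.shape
(37, 7)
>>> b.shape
(13, 7, 7, 3)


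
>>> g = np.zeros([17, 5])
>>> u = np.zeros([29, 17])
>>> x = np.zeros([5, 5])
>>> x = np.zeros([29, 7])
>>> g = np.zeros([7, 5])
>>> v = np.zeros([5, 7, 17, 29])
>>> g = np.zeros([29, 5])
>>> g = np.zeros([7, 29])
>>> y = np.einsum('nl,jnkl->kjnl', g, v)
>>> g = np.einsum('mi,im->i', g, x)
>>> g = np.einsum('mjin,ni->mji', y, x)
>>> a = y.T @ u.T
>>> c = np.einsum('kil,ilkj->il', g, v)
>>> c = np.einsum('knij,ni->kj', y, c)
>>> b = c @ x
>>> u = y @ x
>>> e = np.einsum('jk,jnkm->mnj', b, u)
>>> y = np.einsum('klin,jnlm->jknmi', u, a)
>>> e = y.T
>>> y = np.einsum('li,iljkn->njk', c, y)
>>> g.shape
(17, 5, 7)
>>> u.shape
(17, 5, 7, 7)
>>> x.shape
(29, 7)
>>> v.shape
(5, 7, 17, 29)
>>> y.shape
(7, 7, 29)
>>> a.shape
(29, 7, 5, 29)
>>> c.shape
(17, 29)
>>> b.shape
(17, 7)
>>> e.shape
(7, 29, 7, 17, 29)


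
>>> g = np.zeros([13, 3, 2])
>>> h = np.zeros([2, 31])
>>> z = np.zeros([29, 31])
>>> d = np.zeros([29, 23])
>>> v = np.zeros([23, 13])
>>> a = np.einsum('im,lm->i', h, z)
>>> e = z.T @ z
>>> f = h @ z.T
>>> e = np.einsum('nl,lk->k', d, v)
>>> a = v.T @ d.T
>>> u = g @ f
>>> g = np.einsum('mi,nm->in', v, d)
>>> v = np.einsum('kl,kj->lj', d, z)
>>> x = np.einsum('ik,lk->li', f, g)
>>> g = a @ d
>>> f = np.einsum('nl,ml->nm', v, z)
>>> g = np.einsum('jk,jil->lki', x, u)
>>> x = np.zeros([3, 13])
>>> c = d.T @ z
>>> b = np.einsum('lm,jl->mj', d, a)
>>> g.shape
(29, 2, 3)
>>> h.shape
(2, 31)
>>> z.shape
(29, 31)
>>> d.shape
(29, 23)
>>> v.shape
(23, 31)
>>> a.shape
(13, 29)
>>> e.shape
(13,)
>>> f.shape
(23, 29)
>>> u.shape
(13, 3, 29)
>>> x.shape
(3, 13)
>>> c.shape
(23, 31)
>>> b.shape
(23, 13)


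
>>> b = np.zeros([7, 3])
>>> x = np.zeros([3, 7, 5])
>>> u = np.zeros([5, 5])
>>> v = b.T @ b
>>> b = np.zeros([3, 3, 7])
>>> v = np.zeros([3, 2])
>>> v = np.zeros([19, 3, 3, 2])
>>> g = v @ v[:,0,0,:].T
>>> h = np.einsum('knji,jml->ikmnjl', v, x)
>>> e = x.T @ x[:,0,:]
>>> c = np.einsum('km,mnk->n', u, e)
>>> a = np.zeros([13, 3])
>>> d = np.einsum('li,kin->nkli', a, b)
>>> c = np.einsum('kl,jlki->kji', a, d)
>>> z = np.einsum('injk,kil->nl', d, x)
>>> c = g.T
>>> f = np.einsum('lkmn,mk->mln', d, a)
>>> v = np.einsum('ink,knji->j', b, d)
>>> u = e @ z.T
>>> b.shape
(3, 3, 7)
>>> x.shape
(3, 7, 5)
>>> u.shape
(5, 7, 3)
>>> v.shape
(13,)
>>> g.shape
(19, 3, 3, 19)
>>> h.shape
(2, 19, 7, 3, 3, 5)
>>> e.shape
(5, 7, 5)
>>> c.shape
(19, 3, 3, 19)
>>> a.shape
(13, 3)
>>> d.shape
(7, 3, 13, 3)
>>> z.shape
(3, 5)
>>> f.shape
(13, 7, 3)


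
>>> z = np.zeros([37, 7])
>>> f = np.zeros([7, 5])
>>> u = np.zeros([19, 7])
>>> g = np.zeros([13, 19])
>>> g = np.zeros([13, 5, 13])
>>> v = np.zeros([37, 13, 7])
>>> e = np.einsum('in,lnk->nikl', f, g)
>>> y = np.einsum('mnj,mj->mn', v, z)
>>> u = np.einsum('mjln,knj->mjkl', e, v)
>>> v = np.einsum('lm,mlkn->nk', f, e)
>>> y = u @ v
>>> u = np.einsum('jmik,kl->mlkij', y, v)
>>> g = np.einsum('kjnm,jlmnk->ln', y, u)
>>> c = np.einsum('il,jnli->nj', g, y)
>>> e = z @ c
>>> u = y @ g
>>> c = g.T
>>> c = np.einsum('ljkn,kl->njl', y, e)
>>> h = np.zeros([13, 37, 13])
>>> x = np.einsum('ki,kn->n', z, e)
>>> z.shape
(37, 7)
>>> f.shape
(7, 5)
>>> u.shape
(5, 7, 37, 37)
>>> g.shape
(13, 37)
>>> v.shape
(13, 13)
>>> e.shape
(37, 5)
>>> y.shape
(5, 7, 37, 13)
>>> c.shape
(13, 7, 5)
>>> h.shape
(13, 37, 13)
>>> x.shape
(5,)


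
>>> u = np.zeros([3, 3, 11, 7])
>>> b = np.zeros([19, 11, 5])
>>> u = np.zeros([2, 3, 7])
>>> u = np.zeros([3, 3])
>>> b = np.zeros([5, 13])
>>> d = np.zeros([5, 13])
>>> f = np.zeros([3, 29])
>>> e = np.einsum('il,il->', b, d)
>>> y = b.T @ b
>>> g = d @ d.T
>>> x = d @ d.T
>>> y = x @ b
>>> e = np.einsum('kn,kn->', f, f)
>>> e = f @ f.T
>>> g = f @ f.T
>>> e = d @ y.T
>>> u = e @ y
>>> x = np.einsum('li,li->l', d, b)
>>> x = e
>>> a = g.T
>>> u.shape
(5, 13)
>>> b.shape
(5, 13)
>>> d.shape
(5, 13)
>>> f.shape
(3, 29)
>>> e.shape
(5, 5)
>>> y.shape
(5, 13)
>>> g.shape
(3, 3)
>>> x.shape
(5, 5)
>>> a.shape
(3, 3)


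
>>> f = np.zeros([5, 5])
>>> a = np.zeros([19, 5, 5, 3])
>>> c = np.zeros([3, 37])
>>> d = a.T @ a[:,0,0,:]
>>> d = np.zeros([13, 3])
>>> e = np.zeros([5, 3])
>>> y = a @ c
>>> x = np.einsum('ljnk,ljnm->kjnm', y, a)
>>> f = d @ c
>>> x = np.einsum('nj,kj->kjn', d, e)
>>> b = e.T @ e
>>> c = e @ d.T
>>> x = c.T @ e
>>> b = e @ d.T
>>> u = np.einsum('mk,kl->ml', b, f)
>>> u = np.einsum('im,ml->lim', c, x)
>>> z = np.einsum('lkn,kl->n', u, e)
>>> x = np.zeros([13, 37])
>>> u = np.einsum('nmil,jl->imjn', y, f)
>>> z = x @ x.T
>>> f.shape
(13, 37)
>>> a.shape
(19, 5, 5, 3)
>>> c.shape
(5, 13)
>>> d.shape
(13, 3)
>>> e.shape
(5, 3)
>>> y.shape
(19, 5, 5, 37)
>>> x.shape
(13, 37)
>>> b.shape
(5, 13)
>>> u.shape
(5, 5, 13, 19)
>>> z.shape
(13, 13)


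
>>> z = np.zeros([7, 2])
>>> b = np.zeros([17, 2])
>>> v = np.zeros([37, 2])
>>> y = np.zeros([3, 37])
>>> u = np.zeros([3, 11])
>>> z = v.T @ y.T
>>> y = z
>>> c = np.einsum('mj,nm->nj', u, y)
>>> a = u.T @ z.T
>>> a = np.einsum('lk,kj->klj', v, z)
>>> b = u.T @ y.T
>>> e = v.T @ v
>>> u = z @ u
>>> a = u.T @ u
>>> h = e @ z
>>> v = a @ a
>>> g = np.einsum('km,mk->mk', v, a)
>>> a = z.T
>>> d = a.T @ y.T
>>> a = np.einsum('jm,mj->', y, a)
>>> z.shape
(2, 3)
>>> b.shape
(11, 2)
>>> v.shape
(11, 11)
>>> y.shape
(2, 3)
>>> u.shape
(2, 11)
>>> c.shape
(2, 11)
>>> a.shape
()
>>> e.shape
(2, 2)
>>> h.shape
(2, 3)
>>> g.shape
(11, 11)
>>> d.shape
(2, 2)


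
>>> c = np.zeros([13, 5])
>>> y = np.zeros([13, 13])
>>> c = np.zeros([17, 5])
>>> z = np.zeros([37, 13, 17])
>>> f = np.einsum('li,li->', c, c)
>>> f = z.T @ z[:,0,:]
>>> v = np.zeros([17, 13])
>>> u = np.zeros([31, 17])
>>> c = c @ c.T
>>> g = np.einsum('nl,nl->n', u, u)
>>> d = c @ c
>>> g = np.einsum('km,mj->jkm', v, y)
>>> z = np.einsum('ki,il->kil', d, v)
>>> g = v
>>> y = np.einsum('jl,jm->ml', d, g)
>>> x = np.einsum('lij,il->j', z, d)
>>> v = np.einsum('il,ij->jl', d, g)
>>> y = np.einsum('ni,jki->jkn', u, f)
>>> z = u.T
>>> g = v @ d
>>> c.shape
(17, 17)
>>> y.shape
(17, 13, 31)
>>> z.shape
(17, 31)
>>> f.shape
(17, 13, 17)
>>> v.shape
(13, 17)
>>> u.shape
(31, 17)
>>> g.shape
(13, 17)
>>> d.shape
(17, 17)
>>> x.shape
(13,)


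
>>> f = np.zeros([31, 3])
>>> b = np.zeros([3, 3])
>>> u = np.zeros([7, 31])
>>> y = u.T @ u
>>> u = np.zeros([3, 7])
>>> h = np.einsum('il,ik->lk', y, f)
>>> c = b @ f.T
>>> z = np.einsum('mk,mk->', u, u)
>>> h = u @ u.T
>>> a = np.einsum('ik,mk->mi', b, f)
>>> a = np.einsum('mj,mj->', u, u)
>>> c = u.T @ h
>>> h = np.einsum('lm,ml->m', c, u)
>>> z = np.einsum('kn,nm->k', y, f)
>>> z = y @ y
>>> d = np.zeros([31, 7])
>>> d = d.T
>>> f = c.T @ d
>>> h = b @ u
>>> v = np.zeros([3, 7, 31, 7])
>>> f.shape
(3, 31)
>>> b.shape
(3, 3)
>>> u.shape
(3, 7)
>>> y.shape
(31, 31)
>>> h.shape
(3, 7)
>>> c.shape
(7, 3)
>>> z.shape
(31, 31)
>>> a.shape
()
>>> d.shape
(7, 31)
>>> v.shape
(3, 7, 31, 7)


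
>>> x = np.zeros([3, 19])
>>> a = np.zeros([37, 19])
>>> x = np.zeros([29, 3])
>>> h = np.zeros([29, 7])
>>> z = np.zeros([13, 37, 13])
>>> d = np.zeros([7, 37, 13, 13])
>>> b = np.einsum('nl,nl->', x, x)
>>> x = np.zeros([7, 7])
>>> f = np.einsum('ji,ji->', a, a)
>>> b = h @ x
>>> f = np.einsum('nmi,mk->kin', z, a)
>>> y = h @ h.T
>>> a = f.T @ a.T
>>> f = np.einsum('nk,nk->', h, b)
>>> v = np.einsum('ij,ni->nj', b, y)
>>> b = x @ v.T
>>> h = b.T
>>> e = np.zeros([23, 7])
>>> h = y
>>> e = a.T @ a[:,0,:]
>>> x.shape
(7, 7)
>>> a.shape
(13, 13, 37)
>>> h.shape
(29, 29)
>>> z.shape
(13, 37, 13)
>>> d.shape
(7, 37, 13, 13)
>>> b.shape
(7, 29)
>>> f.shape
()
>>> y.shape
(29, 29)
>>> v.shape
(29, 7)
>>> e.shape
(37, 13, 37)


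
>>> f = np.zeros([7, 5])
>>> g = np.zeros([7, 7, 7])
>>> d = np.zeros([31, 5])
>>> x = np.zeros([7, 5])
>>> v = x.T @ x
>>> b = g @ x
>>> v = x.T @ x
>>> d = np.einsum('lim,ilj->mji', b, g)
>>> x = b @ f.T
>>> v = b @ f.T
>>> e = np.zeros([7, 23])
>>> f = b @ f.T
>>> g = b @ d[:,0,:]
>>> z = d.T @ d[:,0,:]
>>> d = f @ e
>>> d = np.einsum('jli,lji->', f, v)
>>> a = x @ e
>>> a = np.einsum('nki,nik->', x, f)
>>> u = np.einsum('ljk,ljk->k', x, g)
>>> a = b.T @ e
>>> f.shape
(7, 7, 7)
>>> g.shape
(7, 7, 7)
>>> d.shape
()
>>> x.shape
(7, 7, 7)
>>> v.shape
(7, 7, 7)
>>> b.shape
(7, 7, 5)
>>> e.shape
(7, 23)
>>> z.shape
(7, 7, 7)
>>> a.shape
(5, 7, 23)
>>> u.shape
(7,)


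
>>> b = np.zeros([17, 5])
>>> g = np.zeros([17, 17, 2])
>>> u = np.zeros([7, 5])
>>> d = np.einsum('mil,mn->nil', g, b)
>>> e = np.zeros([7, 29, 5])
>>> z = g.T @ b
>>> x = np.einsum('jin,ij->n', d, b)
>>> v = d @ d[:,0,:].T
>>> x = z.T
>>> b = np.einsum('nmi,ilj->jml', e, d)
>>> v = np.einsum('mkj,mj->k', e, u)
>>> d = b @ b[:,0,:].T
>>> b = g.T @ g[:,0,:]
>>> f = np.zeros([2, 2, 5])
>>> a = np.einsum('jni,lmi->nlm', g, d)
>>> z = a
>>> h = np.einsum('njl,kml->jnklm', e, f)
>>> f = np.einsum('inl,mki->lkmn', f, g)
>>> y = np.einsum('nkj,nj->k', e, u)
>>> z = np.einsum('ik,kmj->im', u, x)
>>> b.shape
(2, 17, 2)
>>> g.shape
(17, 17, 2)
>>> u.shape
(7, 5)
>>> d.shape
(2, 29, 2)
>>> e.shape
(7, 29, 5)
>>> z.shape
(7, 17)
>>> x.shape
(5, 17, 2)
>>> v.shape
(29,)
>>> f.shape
(5, 17, 17, 2)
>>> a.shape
(17, 2, 29)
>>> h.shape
(29, 7, 2, 5, 2)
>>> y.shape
(29,)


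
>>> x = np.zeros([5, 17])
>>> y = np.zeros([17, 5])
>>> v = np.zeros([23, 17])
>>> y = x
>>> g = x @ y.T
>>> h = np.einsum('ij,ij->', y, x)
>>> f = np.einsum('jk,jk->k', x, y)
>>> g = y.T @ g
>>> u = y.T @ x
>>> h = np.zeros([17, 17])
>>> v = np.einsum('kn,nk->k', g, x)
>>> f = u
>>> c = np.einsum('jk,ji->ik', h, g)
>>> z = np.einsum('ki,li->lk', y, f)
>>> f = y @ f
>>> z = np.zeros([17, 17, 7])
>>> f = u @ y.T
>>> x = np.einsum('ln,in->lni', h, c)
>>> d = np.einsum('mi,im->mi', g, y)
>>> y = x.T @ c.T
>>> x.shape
(17, 17, 5)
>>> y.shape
(5, 17, 5)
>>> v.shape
(17,)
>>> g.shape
(17, 5)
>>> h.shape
(17, 17)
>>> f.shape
(17, 5)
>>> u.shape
(17, 17)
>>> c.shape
(5, 17)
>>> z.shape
(17, 17, 7)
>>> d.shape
(17, 5)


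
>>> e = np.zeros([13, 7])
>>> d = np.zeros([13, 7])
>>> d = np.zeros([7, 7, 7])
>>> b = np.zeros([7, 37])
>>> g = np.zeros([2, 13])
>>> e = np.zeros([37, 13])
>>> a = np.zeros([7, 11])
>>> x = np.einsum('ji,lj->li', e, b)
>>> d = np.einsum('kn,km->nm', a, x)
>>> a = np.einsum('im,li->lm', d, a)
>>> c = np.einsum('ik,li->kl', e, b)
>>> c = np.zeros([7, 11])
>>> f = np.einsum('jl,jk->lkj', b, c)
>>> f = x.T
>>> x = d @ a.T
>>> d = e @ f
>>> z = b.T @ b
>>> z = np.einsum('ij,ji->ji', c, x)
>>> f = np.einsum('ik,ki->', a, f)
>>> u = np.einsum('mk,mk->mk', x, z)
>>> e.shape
(37, 13)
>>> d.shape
(37, 7)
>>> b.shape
(7, 37)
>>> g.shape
(2, 13)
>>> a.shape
(7, 13)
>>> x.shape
(11, 7)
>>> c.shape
(7, 11)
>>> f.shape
()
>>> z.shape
(11, 7)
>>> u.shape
(11, 7)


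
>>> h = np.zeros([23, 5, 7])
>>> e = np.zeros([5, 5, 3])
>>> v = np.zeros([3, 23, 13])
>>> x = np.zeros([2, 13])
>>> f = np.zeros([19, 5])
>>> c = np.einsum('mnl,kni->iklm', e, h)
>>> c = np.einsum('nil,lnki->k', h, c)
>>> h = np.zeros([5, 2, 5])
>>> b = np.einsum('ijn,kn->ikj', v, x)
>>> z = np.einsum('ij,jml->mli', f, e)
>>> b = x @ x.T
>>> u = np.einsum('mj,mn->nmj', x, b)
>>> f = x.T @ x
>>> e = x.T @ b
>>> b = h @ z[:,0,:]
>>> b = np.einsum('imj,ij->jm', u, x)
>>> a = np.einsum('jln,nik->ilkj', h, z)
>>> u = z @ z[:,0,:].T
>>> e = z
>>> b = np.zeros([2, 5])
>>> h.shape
(5, 2, 5)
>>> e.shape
(5, 3, 19)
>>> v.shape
(3, 23, 13)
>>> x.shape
(2, 13)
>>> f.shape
(13, 13)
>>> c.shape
(3,)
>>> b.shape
(2, 5)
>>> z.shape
(5, 3, 19)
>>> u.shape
(5, 3, 5)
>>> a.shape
(3, 2, 19, 5)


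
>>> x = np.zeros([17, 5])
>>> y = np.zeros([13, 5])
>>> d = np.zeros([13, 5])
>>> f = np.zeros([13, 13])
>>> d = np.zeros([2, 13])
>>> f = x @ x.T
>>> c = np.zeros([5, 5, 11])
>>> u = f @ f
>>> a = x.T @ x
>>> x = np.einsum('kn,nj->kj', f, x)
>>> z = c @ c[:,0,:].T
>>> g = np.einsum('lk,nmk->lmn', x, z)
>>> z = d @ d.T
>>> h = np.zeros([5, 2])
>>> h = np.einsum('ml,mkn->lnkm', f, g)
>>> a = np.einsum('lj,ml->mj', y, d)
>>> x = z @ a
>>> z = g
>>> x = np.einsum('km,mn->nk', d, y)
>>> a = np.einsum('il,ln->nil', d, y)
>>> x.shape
(5, 2)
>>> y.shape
(13, 5)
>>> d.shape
(2, 13)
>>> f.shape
(17, 17)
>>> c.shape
(5, 5, 11)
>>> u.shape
(17, 17)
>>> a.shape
(5, 2, 13)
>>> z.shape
(17, 5, 5)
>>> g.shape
(17, 5, 5)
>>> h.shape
(17, 5, 5, 17)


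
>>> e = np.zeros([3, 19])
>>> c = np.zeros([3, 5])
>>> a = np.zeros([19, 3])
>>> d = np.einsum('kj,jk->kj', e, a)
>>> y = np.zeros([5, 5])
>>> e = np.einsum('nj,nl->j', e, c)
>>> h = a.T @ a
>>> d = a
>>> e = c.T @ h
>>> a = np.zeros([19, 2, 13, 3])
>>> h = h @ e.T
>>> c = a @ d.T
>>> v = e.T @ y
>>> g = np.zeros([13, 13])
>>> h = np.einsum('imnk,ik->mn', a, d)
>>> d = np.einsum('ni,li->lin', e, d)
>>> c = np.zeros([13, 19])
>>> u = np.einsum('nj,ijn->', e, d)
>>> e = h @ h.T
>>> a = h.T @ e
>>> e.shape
(2, 2)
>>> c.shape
(13, 19)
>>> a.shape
(13, 2)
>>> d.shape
(19, 3, 5)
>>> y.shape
(5, 5)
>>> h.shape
(2, 13)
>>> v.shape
(3, 5)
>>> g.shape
(13, 13)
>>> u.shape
()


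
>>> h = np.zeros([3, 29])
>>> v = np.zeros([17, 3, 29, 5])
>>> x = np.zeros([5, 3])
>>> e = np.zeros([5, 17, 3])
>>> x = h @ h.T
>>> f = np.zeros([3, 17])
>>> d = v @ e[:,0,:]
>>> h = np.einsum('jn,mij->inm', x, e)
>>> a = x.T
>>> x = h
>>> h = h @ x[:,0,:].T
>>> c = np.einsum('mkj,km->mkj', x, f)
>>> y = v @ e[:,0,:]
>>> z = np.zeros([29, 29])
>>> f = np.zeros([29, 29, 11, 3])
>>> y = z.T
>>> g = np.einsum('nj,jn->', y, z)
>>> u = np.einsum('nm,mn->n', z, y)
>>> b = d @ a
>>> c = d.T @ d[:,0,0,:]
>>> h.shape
(17, 3, 17)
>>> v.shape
(17, 3, 29, 5)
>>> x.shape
(17, 3, 5)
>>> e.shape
(5, 17, 3)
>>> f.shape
(29, 29, 11, 3)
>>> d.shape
(17, 3, 29, 3)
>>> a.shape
(3, 3)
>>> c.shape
(3, 29, 3, 3)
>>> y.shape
(29, 29)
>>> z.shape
(29, 29)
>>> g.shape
()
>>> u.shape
(29,)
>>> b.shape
(17, 3, 29, 3)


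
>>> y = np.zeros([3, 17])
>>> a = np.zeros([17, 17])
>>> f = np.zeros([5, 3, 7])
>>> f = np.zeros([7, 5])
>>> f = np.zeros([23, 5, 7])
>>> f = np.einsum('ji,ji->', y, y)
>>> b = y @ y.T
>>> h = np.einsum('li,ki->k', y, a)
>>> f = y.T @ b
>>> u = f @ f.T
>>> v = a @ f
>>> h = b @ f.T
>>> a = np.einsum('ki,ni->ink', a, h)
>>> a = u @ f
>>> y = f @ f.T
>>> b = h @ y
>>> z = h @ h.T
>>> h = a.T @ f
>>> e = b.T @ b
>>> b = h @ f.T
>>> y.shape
(17, 17)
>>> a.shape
(17, 3)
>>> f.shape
(17, 3)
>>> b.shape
(3, 17)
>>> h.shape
(3, 3)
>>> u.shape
(17, 17)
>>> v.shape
(17, 3)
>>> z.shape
(3, 3)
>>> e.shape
(17, 17)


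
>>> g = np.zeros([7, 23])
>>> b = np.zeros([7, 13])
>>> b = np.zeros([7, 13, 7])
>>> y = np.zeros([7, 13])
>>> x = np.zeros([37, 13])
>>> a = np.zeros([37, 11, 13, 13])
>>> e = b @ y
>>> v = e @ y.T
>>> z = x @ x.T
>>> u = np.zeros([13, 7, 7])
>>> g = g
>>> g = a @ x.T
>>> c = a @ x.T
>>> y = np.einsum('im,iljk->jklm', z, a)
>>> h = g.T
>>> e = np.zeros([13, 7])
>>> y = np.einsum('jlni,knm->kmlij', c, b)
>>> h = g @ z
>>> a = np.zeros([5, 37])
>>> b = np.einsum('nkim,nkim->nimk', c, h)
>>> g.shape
(37, 11, 13, 37)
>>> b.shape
(37, 13, 37, 11)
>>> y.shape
(7, 7, 11, 37, 37)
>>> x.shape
(37, 13)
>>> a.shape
(5, 37)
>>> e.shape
(13, 7)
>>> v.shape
(7, 13, 7)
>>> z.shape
(37, 37)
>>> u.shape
(13, 7, 7)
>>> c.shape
(37, 11, 13, 37)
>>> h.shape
(37, 11, 13, 37)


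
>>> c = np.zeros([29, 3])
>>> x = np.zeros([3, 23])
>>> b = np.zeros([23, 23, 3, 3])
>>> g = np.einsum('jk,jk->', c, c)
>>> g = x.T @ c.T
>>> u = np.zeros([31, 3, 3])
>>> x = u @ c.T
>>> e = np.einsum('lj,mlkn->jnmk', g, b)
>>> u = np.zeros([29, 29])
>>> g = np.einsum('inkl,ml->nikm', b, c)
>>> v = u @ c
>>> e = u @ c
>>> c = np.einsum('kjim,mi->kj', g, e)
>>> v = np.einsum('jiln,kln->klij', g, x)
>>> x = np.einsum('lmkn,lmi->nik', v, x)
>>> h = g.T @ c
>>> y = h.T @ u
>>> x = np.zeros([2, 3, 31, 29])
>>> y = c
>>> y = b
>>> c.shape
(23, 23)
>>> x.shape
(2, 3, 31, 29)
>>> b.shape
(23, 23, 3, 3)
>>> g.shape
(23, 23, 3, 29)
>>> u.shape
(29, 29)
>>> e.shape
(29, 3)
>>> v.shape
(31, 3, 23, 23)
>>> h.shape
(29, 3, 23, 23)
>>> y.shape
(23, 23, 3, 3)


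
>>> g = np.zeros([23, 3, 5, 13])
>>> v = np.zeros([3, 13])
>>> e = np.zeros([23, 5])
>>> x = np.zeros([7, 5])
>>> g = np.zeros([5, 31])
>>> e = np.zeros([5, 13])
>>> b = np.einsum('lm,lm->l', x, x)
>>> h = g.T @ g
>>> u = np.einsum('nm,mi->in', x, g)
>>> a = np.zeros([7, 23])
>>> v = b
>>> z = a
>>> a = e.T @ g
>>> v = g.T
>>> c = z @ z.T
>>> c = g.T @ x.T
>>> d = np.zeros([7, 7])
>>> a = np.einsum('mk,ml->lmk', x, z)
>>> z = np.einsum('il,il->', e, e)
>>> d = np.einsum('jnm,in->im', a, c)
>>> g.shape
(5, 31)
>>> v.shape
(31, 5)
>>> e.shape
(5, 13)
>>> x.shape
(7, 5)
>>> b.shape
(7,)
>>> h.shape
(31, 31)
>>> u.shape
(31, 7)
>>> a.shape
(23, 7, 5)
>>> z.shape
()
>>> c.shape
(31, 7)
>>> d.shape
(31, 5)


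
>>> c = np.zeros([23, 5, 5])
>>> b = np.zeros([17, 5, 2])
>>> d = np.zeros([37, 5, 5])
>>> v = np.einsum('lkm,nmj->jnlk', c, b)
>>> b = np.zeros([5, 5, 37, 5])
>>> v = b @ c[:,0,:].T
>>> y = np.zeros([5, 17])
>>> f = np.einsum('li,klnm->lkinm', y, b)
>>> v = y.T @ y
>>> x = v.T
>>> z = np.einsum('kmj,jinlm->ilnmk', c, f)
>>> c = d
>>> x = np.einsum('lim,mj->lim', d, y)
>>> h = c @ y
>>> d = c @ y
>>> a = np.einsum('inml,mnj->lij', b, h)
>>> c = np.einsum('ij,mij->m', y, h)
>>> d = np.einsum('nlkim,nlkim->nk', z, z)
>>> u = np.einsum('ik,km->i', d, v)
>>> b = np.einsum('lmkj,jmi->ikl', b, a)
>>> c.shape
(37,)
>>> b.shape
(17, 37, 5)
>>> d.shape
(5, 17)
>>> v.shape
(17, 17)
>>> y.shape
(5, 17)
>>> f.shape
(5, 5, 17, 37, 5)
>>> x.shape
(37, 5, 5)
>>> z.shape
(5, 37, 17, 5, 23)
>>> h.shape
(37, 5, 17)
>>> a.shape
(5, 5, 17)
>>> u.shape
(5,)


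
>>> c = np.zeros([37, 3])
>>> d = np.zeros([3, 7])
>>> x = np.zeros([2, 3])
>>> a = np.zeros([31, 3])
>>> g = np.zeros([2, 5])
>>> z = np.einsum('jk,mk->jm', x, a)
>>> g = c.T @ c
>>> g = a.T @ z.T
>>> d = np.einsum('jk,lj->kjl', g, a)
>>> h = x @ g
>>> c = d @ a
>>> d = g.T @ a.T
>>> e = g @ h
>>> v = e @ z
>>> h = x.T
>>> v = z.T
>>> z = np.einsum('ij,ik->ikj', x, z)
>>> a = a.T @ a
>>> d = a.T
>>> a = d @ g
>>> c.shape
(2, 3, 3)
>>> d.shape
(3, 3)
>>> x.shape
(2, 3)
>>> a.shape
(3, 2)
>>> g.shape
(3, 2)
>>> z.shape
(2, 31, 3)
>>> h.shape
(3, 2)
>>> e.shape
(3, 2)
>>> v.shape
(31, 2)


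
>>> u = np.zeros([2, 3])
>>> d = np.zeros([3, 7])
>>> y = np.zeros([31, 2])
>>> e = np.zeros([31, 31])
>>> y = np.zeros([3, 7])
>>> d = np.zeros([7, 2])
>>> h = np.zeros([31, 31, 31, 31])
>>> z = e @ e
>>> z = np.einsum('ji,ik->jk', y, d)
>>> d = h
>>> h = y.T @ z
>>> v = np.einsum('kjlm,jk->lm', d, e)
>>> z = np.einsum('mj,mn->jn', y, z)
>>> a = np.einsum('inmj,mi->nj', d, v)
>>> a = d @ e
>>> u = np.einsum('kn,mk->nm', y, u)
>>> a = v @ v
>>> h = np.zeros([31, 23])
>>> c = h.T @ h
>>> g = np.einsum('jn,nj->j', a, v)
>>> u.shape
(7, 2)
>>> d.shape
(31, 31, 31, 31)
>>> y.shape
(3, 7)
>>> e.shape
(31, 31)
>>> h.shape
(31, 23)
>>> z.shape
(7, 2)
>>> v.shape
(31, 31)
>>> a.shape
(31, 31)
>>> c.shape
(23, 23)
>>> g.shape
(31,)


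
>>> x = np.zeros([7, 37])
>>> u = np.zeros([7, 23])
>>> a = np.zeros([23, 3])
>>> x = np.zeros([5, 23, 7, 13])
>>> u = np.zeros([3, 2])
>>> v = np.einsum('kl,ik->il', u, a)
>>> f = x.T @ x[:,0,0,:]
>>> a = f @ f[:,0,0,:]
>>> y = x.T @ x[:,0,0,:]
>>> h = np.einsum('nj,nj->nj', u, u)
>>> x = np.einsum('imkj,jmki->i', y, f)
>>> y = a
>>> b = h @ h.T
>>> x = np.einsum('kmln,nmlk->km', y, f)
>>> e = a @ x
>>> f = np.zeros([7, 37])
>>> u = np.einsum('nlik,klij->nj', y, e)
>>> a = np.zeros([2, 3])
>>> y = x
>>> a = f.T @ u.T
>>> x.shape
(13, 7)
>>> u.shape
(13, 7)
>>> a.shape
(37, 13)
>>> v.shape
(23, 2)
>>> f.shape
(7, 37)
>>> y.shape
(13, 7)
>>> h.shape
(3, 2)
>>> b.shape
(3, 3)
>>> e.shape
(13, 7, 23, 7)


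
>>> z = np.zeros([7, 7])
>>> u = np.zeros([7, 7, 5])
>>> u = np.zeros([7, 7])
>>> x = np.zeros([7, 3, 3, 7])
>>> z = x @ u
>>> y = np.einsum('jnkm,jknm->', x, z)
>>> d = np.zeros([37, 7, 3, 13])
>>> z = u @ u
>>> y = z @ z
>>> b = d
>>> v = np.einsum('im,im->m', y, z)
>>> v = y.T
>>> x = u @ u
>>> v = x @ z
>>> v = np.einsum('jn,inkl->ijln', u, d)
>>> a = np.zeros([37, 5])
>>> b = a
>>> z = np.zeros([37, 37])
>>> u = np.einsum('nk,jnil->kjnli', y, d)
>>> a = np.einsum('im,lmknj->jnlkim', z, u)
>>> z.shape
(37, 37)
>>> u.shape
(7, 37, 7, 13, 3)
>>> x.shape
(7, 7)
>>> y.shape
(7, 7)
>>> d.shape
(37, 7, 3, 13)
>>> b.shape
(37, 5)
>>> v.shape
(37, 7, 13, 7)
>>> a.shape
(3, 13, 7, 7, 37, 37)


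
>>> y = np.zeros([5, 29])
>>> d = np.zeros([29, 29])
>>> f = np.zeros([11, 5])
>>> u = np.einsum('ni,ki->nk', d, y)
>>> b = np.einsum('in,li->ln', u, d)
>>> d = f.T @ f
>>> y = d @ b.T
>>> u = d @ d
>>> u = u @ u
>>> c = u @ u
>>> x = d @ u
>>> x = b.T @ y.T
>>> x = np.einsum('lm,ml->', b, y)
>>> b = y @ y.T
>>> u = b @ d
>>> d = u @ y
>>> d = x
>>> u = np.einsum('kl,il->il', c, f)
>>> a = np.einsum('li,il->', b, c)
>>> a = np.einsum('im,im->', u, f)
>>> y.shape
(5, 29)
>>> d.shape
()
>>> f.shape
(11, 5)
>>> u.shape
(11, 5)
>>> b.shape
(5, 5)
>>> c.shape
(5, 5)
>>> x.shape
()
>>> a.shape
()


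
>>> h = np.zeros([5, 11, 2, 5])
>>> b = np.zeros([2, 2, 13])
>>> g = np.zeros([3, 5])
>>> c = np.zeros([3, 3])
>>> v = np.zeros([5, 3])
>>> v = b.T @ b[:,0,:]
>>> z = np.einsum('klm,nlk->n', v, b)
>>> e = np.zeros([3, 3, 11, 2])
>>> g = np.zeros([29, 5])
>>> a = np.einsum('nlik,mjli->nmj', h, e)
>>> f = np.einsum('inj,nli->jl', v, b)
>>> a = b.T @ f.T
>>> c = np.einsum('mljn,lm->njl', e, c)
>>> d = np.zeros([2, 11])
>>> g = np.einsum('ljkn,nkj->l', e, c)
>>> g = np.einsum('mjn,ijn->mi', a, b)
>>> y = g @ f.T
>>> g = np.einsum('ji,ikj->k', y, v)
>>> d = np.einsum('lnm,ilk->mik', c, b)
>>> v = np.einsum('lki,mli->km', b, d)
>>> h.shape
(5, 11, 2, 5)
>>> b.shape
(2, 2, 13)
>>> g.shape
(2,)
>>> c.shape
(2, 11, 3)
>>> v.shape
(2, 3)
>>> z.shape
(2,)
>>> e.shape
(3, 3, 11, 2)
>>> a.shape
(13, 2, 13)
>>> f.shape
(13, 2)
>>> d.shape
(3, 2, 13)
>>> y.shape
(13, 13)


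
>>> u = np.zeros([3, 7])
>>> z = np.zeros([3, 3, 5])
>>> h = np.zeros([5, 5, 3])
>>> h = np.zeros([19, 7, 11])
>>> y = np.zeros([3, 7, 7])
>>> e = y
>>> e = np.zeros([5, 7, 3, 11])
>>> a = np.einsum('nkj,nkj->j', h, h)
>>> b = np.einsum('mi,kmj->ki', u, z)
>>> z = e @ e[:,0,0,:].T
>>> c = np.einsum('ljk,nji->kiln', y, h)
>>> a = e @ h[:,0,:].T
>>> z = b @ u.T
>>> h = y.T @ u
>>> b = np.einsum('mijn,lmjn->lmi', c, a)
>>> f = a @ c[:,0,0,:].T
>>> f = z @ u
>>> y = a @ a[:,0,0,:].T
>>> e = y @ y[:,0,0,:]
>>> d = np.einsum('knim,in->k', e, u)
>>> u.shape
(3, 7)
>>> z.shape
(3, 3)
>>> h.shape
(7, 7, 7)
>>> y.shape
(5, 7, 3, 5)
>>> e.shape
(5, 7, 3, 5)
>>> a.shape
(5, 7, 3, 19)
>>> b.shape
(5, 7, 11)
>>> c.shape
(7, 11, 3, 19)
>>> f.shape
(3, 7)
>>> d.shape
(5,)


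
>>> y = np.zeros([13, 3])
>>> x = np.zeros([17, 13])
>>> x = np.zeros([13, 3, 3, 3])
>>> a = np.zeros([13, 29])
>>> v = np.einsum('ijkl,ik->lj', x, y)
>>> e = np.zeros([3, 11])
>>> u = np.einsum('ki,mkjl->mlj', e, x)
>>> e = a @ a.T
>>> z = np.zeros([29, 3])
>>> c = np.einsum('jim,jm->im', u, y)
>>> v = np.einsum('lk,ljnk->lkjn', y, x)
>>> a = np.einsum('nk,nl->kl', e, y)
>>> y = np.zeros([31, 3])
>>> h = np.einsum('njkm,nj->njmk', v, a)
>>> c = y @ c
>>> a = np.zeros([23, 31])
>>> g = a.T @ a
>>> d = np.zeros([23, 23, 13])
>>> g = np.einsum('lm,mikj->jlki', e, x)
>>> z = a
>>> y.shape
(31, 3)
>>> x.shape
(13, 3, 3, 3)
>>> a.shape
(23, 31)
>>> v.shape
(13, 3, 3, 3)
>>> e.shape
(13, 13)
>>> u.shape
(13, 3, 3)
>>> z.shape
(23, 31)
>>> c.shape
(31, 3)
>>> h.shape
(13, 3, 3, 3)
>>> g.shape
(3, 13, 3, 3)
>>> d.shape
(23, 23, 13)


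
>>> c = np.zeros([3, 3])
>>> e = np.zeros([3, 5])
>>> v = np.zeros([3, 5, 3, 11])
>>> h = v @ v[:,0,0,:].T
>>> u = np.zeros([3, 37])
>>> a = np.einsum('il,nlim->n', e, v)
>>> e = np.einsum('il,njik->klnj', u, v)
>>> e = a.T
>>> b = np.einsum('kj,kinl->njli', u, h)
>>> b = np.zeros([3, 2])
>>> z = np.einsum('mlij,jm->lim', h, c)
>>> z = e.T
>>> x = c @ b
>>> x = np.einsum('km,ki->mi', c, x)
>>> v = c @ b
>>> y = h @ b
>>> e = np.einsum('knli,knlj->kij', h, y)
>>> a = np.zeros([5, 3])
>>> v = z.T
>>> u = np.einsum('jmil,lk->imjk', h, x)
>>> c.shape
(3, 3)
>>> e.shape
(3, 3, 2)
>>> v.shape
(3,)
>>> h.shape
(3, 5, 3, 3)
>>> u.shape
(3, 5, 3, 2)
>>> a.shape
(5, 3)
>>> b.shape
(3, 2)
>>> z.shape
(3,)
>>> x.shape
(3, 2)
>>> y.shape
(3, 5, 3, 2)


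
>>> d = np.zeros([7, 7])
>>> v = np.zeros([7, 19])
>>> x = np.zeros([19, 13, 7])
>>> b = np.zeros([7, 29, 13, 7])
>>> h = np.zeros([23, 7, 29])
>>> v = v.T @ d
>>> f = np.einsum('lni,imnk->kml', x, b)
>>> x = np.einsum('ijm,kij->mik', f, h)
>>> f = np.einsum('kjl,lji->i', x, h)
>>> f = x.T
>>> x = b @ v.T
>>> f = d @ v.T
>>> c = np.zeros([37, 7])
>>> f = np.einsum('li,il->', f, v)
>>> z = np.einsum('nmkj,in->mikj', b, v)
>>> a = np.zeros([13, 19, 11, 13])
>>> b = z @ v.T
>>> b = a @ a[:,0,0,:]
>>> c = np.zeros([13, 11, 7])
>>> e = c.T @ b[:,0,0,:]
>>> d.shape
(7, 7)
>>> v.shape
(19, 7)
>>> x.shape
(7, 29, 13, 19)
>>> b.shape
(13, 19, 11, 13)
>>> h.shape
(23, 7, 29)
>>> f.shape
()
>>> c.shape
(13, 11, 7)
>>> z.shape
(29, 19, 13, 7)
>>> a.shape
(13, 19, 11, 13)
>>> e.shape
(7, 11, 13)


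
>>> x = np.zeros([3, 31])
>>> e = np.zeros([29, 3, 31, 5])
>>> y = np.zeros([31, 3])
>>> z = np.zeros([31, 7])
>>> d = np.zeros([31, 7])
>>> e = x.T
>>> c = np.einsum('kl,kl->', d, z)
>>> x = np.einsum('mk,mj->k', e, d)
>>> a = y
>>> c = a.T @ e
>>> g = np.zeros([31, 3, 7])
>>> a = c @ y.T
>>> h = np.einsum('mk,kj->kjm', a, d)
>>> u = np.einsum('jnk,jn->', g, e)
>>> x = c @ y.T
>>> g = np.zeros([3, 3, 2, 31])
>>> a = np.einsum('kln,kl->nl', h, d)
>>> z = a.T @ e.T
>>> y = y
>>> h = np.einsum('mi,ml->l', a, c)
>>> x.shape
(3, 31)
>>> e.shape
(31, 3)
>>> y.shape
(31, 3)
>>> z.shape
(7, 31)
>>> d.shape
(31, 7)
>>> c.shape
(3, 3)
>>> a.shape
(3, 7)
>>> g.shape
(3, 3, 2, 31)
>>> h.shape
(3,)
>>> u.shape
()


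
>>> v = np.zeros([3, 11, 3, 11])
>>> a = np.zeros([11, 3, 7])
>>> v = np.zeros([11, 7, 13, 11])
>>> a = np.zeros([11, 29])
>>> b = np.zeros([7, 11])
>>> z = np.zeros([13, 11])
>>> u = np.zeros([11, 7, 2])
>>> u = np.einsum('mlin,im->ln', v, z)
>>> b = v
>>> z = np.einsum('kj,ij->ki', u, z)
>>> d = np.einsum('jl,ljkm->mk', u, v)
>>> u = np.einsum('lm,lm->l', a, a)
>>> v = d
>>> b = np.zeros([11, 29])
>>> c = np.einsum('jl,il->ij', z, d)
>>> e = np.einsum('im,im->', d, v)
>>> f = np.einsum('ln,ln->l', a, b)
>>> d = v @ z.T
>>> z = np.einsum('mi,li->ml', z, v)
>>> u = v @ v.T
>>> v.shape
(11, 13)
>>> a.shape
(11, 29)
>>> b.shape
(11, 29)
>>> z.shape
(7, 11)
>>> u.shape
(11, 11)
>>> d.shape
(11, 7)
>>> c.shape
(11, 7)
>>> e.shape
()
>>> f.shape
(11,)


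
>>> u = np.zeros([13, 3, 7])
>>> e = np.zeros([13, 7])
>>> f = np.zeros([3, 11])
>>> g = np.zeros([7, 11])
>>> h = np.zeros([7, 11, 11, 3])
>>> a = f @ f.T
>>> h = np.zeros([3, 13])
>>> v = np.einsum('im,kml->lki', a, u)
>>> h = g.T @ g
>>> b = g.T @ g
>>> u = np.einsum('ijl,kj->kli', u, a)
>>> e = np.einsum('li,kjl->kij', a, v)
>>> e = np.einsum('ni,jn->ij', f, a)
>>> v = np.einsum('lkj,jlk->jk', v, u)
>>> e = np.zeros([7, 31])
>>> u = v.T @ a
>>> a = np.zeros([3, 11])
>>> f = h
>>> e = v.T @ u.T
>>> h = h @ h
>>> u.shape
(13, 3)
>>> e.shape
(13, 13)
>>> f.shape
(11, 11)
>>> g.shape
(7, 11)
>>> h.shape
(11, 11)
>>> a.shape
(3, 11)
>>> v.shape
(3, 13)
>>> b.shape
(11, 11)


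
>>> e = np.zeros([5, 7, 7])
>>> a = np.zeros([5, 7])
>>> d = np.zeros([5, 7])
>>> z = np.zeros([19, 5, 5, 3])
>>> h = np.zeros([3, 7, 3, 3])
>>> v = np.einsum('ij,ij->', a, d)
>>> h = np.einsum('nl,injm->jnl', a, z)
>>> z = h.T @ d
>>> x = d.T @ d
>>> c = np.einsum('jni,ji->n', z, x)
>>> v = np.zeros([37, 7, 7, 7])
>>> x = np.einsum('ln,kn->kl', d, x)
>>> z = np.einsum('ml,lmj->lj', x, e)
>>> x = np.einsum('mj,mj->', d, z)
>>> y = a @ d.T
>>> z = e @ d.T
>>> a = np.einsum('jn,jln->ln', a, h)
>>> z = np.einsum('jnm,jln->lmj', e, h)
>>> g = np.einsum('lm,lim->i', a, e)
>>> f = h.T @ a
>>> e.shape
(5, 7, 7)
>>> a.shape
(5, 7)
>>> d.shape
(5, 7)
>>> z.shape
(5, 7, 5)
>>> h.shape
(5, 5, 7)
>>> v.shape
(37, 7, 7, 7)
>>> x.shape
()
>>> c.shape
(5,)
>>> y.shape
(5, 5)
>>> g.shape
(7,)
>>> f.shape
(7, 5, 7)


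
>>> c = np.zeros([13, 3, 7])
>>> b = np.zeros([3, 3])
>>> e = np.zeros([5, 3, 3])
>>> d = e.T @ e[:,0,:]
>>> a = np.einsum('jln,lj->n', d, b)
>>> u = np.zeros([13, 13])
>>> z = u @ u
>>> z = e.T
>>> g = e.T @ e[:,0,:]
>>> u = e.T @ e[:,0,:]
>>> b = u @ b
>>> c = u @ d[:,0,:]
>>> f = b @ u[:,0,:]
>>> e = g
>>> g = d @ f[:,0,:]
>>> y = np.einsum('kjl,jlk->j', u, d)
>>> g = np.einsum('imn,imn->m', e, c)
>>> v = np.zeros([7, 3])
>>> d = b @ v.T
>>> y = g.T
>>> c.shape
(3, 3, 3)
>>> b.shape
(3, 3, 3)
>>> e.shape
(3, 3, 3)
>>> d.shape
(3, 3, 7)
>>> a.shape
(3,)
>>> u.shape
(3, 3, 3)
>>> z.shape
(3, 3, 5)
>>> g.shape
(3,)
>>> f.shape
(3, 3, 3)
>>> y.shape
(3,)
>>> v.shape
(7, 3)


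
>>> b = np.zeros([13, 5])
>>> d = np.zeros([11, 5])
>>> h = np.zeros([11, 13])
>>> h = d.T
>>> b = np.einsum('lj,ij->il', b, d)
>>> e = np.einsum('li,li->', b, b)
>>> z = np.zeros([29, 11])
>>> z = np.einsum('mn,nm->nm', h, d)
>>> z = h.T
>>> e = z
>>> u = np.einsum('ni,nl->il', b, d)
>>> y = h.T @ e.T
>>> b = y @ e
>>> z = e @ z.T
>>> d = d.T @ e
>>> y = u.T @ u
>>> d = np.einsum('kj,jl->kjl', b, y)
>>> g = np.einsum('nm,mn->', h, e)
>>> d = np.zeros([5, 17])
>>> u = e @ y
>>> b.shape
(11, 5)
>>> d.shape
(5, 17)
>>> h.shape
(5, 11)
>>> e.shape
(11, 5)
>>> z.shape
(11, 11)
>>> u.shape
(11, 5)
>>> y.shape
(5, 5)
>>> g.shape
()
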